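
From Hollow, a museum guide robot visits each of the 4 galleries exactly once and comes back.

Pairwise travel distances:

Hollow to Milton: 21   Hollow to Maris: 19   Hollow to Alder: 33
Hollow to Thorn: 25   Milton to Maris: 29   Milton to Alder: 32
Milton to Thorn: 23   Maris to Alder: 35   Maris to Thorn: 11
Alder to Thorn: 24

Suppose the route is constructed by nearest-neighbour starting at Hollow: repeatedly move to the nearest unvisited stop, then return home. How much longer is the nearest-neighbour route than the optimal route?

From Hollow: Maris=19, Milton=21, Thorn=25, Alder=33 → choose Maris (19).
From Maris: Thorn=11, Milton=29, Alder=35 → choose Thorn (11).
From Thorn: Milton=23, Alder=24 → choose Milton (23).
From Milton: Alder=32 → choose Alder (32).
NN route Hollow → Maris → Thorn → Milton → Alder → Hollow costs 118.
Optimal: Hollow → Milton → Alder → Thorn → Maris → Hollow costs 107 (by enumerating all 12 distinct tours).
Excess = 118 − 107 = 11.

11 longer than the optimal tour.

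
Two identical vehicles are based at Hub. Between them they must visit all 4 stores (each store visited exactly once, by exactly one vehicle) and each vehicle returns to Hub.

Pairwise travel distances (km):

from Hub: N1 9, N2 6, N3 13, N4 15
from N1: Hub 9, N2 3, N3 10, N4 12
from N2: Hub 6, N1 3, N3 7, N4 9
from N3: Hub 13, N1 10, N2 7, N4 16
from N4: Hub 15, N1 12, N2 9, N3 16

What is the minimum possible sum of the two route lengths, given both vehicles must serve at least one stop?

62 km — the smallest possible combined total.

There are 2^3 − 1 = 7 ways to divide the 4 stops into two non-empty groups. For each, the best each vehicle can do is its own shortest tour through its group:
  {N1} + {N2, N3, N4}: 18 + 44 = 62
  {N2} + {N1, N3, N4}: 12 + 50 = 62
  {N1, N2} + {N3, N4}: 18 + 44 = 62
  {N3} + {N1, N2, N4}: 26 + 36 = 62
  {N1, N3} + {N2, N4}: 32 + 30 = 62
  {N2, N3} + {N1, N4}: 26 + 36 = 62
  … (7 splits in total)
Best: vehicle 1 Hub → N1 → Hub = 18; vehicle 2 Hub → N2 → N3 → N4 → Hub = 44; combined 62.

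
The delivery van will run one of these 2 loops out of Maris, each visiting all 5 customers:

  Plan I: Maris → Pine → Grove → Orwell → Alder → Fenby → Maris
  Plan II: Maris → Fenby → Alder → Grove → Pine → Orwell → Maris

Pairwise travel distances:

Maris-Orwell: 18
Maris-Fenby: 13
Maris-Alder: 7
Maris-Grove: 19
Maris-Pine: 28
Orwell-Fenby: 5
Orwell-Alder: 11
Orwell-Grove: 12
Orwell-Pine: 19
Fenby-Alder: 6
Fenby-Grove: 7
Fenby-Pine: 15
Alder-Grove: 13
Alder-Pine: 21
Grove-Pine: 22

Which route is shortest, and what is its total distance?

Plan I: 28 + 22 + 12 + 11 + 6 + 13 = 92
Plan II: 13 + 6 + 13 + 22 + 19 + 18 = 91

91 — Plan II is the shortest.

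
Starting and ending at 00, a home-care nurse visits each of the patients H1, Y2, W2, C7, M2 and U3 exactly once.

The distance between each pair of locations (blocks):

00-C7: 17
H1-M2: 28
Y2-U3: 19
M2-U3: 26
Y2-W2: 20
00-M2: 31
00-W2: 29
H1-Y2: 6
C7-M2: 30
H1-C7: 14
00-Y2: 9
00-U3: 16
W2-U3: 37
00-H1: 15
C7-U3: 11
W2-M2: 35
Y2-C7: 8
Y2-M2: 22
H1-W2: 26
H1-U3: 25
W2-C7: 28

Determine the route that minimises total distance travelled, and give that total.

With 6 stops there are 6!/2 = 360 distinct round trips (a route and its reverse cost the same).
00 → H1 → Y2 → W2 → C7 → M2 → U3 → 00: 15+6+20+28+30+26+16 = 141
00 → H1 → Y2 → W2 → C7 → U3 → M2 → 00: 15+6+20+28+11+26+31 = 137
00 → H1 → Y2 → W2 → M2 → C7 → U3 → 00: 15+6+20+35+30+11+16 = 133
00 → H1 → Y2 → W2 → M2 → U3 → C7 → 00: 15+6+20+35+26+11+17 = 130
00 → H1 → Y2 → W2 → U3 → C7 → M2 → 00: 15+6+20+37+11+30+31 = 150
00 → H1 → Y2 → W2 → U3 → M2 → C7 → 00: 15+6+20+37+26+30+17 = 151
00 → H1 → Y2 → C7 → W2 → M2 → U3 → 00: 15+6+8+28+35+26+16 = 134
00 → H1 → Y2 → C7 → W2 → U3 → M2 → 00: 15+6+8+28+37+26+31 = 151
… (352 more)
The minimum is 130.
One optimal route: 00 → H1 → Y2 → W2 → M2 → U3 → C7 → 00 (or its reverse).

Minimum total distance: 130 blocks.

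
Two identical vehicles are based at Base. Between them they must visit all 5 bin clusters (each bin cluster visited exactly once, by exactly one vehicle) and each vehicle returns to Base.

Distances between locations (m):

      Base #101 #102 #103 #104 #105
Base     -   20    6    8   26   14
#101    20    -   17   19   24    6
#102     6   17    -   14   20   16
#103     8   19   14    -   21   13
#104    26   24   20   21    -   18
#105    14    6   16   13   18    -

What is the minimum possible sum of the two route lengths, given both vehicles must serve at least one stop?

Check every non-empty split of the stops between the two vehicles; for each half take its own optimal tour:
  {#101} + {#102, #103, #104, #105}: 40 + 65 = 105
  {#102} + {#101, #103, #104, #105}: 12 + 73 = 85
  {#101, #102} + {#103, #104, #105}: 43 + 61 = 104
  {#103} + {#101, #102, #104, #105}: 16 + 70 = 86
  {#101, #103} + {#102, #104, #105}: 47 + 58 = 105
  {#102, #103} + {#101, #104, #105}: 28 + 70 = 98
  … (15 splits in total)
Best: vehicle 1 Base → #102 → Base = 12; vehicle 2 Base → #101 → #105 → #104 → #103 → Base = 73; combined 85.

Minimum combined distance: 85 m.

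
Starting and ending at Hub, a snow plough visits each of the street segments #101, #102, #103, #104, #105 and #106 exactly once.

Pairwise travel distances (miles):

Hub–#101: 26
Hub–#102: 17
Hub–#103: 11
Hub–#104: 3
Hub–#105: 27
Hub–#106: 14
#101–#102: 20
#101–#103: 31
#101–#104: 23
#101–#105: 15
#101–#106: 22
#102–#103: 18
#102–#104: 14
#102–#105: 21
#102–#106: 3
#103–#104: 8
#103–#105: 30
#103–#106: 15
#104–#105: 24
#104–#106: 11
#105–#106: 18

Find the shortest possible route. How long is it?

With 6 stops there are 6!/2 = 360 distinct round trips (a route and its reverse cost the same).
Hub→#101→#102→#103→#104→#105→#106→Hub: 26+20+18+8+24+18+14 = 128
Hub→#101→#102→#103→#104→#106→#105→Hub: 26+20+18+8+11+18+27 = 128
Hub→#101→#102→#103→#105→#104→#106→Hub: 26+20+18+30+24+11+14 = 143
Hub→#101→#102→#103→#105→#106→#104→Hub: 26+20+18+30+18+11+3 = 126
Hub→#101→#102→#103→#106→#104→#105→Hub: 26+20+18+15+11+24+27 = 141
Hub→#101→#102→#103→#106→#105→#104→Hub: 26+20+18+15+18+24+3 = 124
Hub→#101→#102→#104→#103→#105→#106→Hub: 26+20+14+8+30+18+14 = 130
Hub→#101→#102→#104→#103→#106→#105→Hub: 26+20+14+8+15+18+27 = 128
… (352 more)
Hub→#101→#105→#102→#106→#103→#104→Hub: 26+15+21+3+15+8+3 = 91  ← best
The minimum is 91.
One optimal route: Hub → #101 → #105 → #102 → #106 → #103 → #104 → Hub (or its reverse).

Minimum total distance: 91 miles.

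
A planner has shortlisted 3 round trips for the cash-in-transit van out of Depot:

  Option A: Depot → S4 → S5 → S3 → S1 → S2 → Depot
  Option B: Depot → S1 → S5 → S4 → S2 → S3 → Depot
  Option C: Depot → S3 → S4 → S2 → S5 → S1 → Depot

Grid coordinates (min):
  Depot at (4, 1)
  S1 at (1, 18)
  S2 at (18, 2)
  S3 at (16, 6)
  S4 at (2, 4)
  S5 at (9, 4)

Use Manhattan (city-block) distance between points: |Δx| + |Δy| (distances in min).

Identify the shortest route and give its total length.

Option A: 5 + 7 + 9 + 27 + 33 + 15 = 96
Option B: 20 + 22 + 7 + 18 + 6 + 17 = 90
Option C: 17 + 16 + 18 + 11 + 22 + 20 = 104

90 min — Option B is the shortest.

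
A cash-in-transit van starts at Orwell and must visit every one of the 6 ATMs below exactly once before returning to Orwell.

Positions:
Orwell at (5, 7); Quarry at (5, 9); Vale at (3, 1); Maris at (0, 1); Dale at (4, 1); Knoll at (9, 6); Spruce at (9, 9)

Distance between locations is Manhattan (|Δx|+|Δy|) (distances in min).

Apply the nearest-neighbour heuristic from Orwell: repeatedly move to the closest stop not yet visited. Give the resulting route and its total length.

Total distance 34 min via the nearest-neighbour route Orwell → Quarry → Spruce → Knoll → Dale → Vale → Maris → Orwell.

From Orwell: distances to unvisited — Quarry=2, Knoll=5, Spruce=6, Dale=7, Vale=8, Maris=11. Nearest is Quarry (2).
From Quarry: distances to unvisited — Spruce=4, Knoll=7, Dale=9, Vale=10, Maris=13. Nearest is Spruce (4).
From Spruce: distances to unvisited — Knoll=3, Dale=13, Vale=14, Maris=17. Nearest is Knoll (3).
From Knoll: distances to unvisited — Dale=10, Vale=11, Maris=14. Nearest is Dale (10).
From Dale: distances to unvisited — Vale=1, Maris=4. Nearest is Vale (1).
From Vale: distances to unvisited — Maris=3. Nearest is Maris (3).
Return Maris→Orwell: 11.
Total = 2 + 4 + 3 + 10 + 1 + 3 + 11 = 34.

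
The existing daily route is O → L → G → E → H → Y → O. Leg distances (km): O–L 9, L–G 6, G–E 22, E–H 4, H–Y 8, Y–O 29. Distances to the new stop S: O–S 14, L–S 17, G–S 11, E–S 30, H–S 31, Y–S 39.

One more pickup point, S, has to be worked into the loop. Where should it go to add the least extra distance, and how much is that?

+19 km — insert S between G and E.

Insertion cost between consecutive stops i–j is d(i,S) + d(S,j) − d(i,j):
  between O and L: 14 + 17 − 9 = 22
  between L and G: 17 + 11 − 6 = 22
  between G and E: 11 + 30 − 22 = 19
  between E and H: 30 + 31 − 4 = 57
  between H and Y: 31 + 39 − 8 = 62
  between Y and O: 39 + 14 − 29 = 24
Cheapest insertion is between G and E, adding 19.
New total = 78 + 19 = 97.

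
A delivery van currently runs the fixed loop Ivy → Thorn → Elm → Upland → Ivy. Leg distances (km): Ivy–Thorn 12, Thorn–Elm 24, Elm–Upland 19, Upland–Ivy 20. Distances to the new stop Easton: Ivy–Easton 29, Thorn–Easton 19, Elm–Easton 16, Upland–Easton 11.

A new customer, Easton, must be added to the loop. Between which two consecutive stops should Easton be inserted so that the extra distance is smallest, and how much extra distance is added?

Adding 8 km by placing Easton on the Elm–Upland leg.

Insertion cost between consecutive stops i–j is d(i,Easton) + d(Easton,j) − d(i,j):
  between Ivy and Thorn: 29 + 19 − 12 = 36
  between Thorn and Elm: 19 + 16 − 24 = 11
  between Elm and Upland: 16 + 11 − 19 = 8
  between Upland and Ivy: 11 + 29 − 20 = 20
Cheapest insertion is between Elm and Upland, adding 8.
New total = 75 + 8 = 83.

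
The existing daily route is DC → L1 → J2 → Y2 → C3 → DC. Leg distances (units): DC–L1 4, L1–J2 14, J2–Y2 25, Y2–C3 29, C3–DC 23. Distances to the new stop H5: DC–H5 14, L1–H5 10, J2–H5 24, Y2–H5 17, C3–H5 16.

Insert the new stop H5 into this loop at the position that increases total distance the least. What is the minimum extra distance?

Insertion cost between consecutive stops i–j is d(i,H5) + d(H5,j) − d(i,j):
  between DC and L1: 14 + 10 − 4 = 20
  between L1 and J2: 10 + 24 − 14 = 20
  between J2 and Y2: 24 + 17 − 25 = 16
  between Y2 and C3: 17 + 16 − 29 = 4
  between C3 and DC: 16 + 14 − 23 = 7
Cheapest insertion is between Y2 and C3, adding 4.
New total = 95 + 4 = 99.

+4 — insert H5 between Y2 and C3.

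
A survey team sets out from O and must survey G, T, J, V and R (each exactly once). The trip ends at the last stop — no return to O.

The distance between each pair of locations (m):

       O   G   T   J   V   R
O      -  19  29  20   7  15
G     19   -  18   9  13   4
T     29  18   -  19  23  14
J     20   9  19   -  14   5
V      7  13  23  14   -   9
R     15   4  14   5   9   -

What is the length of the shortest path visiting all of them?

Minimum one-way distance = 48 m.

There are 5! = 120 possible orderings.
O→G→T→J→V→R: 19+18+19+14+9 = 79
O→G→T→J→R→V: 19+18+19+5+9 = 70
O→G→T→V→J→R: 19+18+23+14+5 = 79
O→G→T→V→R→J: 19+18+23+9+5 = 74
O→G→T→R→J→V: 19+18+14+5+14 = 70
O→G→T→R→V→J: 19+18+14+9+14 = 74
O→G→J→T→V→R: 19+9+19+23+9 = 79
O→G→J→T→R→V: 19+9+19+14+9 = 70
O→G→J→V→T→R: 19+9+14+23+14 = 79
O→G→J→V→R→T: 19+9+14+9+14 = 65
O→G→J→R→T→V: 19+9+5+14+23 = 70
O→G→J→R→V→T: 19+9+5+9+23 = 65
O→G→V→T→J→R: 19+13+23+19+5 = 79
O→G→V→T→R→J: 19+13+23+14+5 = 74
… (106 more)
O→V→G→J→R→T: 7+13+9+5+14 = 48  ← best
The minimum is 48.
One shortest path: O → V → G → J → R → T.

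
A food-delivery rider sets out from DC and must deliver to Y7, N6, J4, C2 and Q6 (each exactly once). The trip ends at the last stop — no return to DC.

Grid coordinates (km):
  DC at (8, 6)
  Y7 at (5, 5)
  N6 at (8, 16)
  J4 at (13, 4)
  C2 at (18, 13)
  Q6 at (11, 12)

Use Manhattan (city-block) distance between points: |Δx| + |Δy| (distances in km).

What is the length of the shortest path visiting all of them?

There are 5! = 120 possible orderings.
DC→Y7→N6→J4→C2→Q6: 4+14+17+14+8 = 57
DC→Y7→N6→J4→Q6→C2: 4+14+17+10+8 = 53
DC→Y7→N6→C2→J4→Q6: 4+14+13+14+10 = 55
DC→Y7→N6→C2→Q6→J4: 4+14+13+8+10 = 49
DC→Y7→N6→Q6→J4→C2: 4+14+7+10+14 = 49
DC→Y7→N6→Q6→C2→J4: 4+14+7+8+14 = 47
DC→Y7→J4→N6→C2→Q6: 4+9+17+13+8 = 51
DC→Y7→J4→N6→Q6→C2: 4+9+17+7+8 = 45
DC→Y7→J4→C2→N6→Q6: 4+9+14+13+7 = 47
DC→Y7→J4→C2→Q6→N6: 4+9+14+8+7 = 42
DC→Y7→J4→Q6→N6→C2: 4+9+10+7+13 = 43
DC→Y7→J4→Q6→C2→N6: 4+9+10+8+13 = 44
DC→Y7→C2→N6→J4→Q6: 4+21+13+17+10 = 65
DC→Y7→C2→N6→Q6→J4: 4+21+13+7+10 = 55
… (106 more)
The minimum is 42.
One shortest path: DC → Y7 → J4 → C2 → Q6 → N6.

Shortest open route: 42 km.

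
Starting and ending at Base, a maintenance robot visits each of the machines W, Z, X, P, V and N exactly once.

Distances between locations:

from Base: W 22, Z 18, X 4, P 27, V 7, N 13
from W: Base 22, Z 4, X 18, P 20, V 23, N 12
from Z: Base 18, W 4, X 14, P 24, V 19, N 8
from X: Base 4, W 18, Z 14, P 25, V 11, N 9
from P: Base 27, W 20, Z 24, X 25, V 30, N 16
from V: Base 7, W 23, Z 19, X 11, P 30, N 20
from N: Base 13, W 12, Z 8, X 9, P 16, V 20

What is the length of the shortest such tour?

There are 360 distinct closed tours to check (reversals are equivalent).
Base → W → Z → X → P → V → N → Base: 22+4+14+25+30+20+13 = 128
Base → W → Z → X → P → N → V → Base: 22+4+14+25+16+20+7 = 108
Base → W → Z → X → V → P → N → Base: 22+4+14+11+30+16+13 = 110
Base → W → Z → X → V → N → P → Base: 22+4+14+11+20+16+27 = 114
Base → W → Z → X → N → P → V → Base: 22+4+14+9+16+30+7 = 102
Base → W → Z → X → N → V → P → Base: 22+4+14+9+20+30+27 = 126
Base → W → Z → P → X → V → N → Base: 22+4+24+25+11+20+13 = 119
Base → W → Z → P → X → N → V → Base: 22+4+24+25+9+20+7 = 111
… (352 more)
Base → X → N → P → W → Z → V → Base: 4+9+16+20+4+19+7 = 79  ← best
The minimum is 79.
One optimal route: Base → X → N → P → W → Z → V → Base (or its reverse).

Minimum total distance: 79.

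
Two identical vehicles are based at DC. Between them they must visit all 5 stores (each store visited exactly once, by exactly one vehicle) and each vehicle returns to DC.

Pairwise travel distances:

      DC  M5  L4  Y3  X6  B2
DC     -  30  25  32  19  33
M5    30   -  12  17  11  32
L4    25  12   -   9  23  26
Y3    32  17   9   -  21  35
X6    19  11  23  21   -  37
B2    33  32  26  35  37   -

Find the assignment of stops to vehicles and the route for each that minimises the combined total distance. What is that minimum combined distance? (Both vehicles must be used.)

Minimum combined distance: 147.

Check every non-empty split of the stops between the two vehicles; for each half take its own optimal tour:
  {M5} + {L4, Y3, X6, B2}: 60 + 108 = 168
  {L4} + {M5, Y3, X6, B2}: 50 + 115 = 165
  {M5, L4} + {Y3, X6, B2}: 67 + 108 = 175
  {Y3} + {M5, L4, X6, B2}: 64 + 101 = 165
  {M5, Y3} + {L4, X6, B2}: 79 + 101 = 180
  {L4, Y3} + {M5, X6, B2}: 66 + 95 = 161
  … (15 splits in total)
  {M5, L4, Y3, X6} + {B2}: 81 + 66 = 147  ← best
Best: vehicle 1 DC → L4 → Y3 → M5 → X6 → DC = 81; vehicle 2 DC → B2 → DC = 66; combined 147.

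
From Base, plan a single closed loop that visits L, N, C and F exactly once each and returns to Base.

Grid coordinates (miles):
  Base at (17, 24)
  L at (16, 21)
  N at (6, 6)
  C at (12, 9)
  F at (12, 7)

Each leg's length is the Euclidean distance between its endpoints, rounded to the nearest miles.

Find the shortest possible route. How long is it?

45 miles — the shortest possible round trip.

With 4 stops there are 4!/2 = 12 distinct round trips (a route and its reverse cost the same).
Base - L - N - C - F - Base: 3+18+7+2+18 = 48
Base - L - N - F - C - Base: 3+18+6+2+16 = 45
Base - L - C - N - F - Base: 3+13+7+6+18 = 47
Base - L - C - F - N - Base: 3+13+2+6+21 = 45
Base - L - F - N - C - Base: 3+15+6+7+16 = 47
Base - L - F - C - N - Base: 3+15+2+7+21 = 48
Base - N - L - C - F - Base: 21+18+13+2+18 = 72
Base - N - L - F - C - Base: 21+18+15+2+16 = 72
Base - N - C - L - F - Base: 21+7+13+15+18 = 74
Base - N - F - L - C - Base: 21+6+15+13+16 = 71
Base - C - L - N - F - Base: 16+13+18+6+18 = 71
Base - C - N - L - F - Base: 16+7+18+15+18 = 74
The minimum is 45.
One optimal route: Base → L → N → F → C → Base (or its reverse).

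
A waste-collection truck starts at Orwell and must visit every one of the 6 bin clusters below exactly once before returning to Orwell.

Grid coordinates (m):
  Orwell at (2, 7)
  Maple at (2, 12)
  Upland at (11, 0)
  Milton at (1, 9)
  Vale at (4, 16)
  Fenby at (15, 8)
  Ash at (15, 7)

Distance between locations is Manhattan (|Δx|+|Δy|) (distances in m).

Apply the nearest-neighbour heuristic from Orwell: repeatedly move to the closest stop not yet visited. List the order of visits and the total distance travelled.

At Orwell the remaining stops are Milton 3, Maple 5, Vale 11, Ash 13, Fenby 14, Upland 16; go to Milton.
At Milton the remaining stops are Maple 4, Vale 10, Fenby 15, Ash 16, Upland 19; go to Maple.
At Maple the remaining stops are Vale 6, Fenby 17, Ash 18, Upland 21; go to Vale.
At Vale the remaining stops are Fenby 19, Ash 20, Upland 23; go to Fenby.
At Fenby the remaining stops are Ash 1, Upland 12; go to Ash.
At Ash the remaining stops are Upland 11; go to Upland.
Return Upland→Orwell: 16.
Total = 3 + 4 + 6 + 19 + 1 + 11 + 16 = 60.

Total distance 60 m via the nearest-neighbour route Orwell → Milton → Maple → Vale → Fenby → Ash → Upland → Orwell.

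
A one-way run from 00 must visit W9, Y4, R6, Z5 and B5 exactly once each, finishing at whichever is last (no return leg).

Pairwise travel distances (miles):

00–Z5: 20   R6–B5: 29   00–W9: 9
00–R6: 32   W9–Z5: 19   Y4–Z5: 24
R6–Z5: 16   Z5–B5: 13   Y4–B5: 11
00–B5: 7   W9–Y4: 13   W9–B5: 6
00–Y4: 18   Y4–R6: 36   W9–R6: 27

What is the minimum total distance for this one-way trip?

Shortest open route: 62 miles.

There are 5! = 120 possible orderings.
00 - W9 - Y4 - R6 - Z5 - B5: 9+13+36+16+13 = 87
00 - W9 - Y4 - R6 - B5 - Z5: 9+13+36+29+13 = 100
00 - W9 - Y4 - Z5 - R6 - B5: 9+13+24+16+29 = 91
00 - W9 - Y4 - Z5 - B5 - R6: 9+13+24+13+29 = 88
00 - W9 - Y4 - B5 - R6 - Z5: 9+13+11+29+16 = 78
00 - W9 - Y4 - B5 - Z5 - R6: 9+13+11+13+16 = 62
00 - W9 - R6 - Y4 - Z5 - B5: 9+27+36+24+13 = 109
00 - W9 - R6 - Y4 - B5 - Z5: 9+27+36+11+13 = 96
00 - W9 - R6 - Z5 - Y4 - B5: 9+27+16+24+11 = 87
00 - W9 - R6 - Z5 - B5 - Y4: 9+27+16+13+11 = 76
00 - W9 - R6 - B5 - Y4 - Z5: 9+27+29+11+24 = 100
00 - W9 - R6 - B5 - Z5 - Y4: 9+27+29+13+24 = 102
00 - W9 - Z5 - Y4 - R6 - B5: 9+19+24+36+29 = 117
00 - W9 - Z5 - Y4 - B5 - R6: 9+19+24+11+29 = 92
… (106 more)
The minimum is 62.
One shortest path: 00 → W9 → Y4 → B5 → Z5 → R6.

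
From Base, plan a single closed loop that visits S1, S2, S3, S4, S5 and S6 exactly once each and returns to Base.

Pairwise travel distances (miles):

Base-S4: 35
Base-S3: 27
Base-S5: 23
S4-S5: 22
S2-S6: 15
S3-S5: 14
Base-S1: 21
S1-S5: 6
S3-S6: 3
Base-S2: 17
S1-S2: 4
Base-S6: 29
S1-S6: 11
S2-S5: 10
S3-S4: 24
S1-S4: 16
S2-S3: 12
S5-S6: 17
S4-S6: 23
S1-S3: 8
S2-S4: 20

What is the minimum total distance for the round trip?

Base-S1-S2-S3-S4-S5-S6-Base: 21+4+12+24+22+17+29 = 129
Base-S1-S2-S3-S4-S6-S5-Base: 21+4+12+24+23+17+23 = 124
Base-S1-S2-S3-S5-S4-S6-Base: 21+4+12+14+22+23+29 = 125
Base-S1-S2-S3-S5-S6-S4-Base: 21+4+12+14+17+23+35 = 126
Base-S1-S2-S3-S6-S4-S5-Base: 21+4+12+3+23+22+23 = 108
Base-S1-S2-S3-S6-S5-S4-Base: 21+4+12+3+17+22+35 = 114
Base-S1-S2-S4-S3-S5-S6-Base: 21+4+20+24+14+17+29 = 129
Base-S1-S2-S4-S3-S6-S5-Base: 21+4+20+24+3+17+23 = 112
… (352 more)
Base-S2-S1-S3-S6-S4-S5-Base: 17+4+8+3+23+22+23 = 100  ← best
The minimum is 100.
One optimal route: Base → S2 → S1 → S3 → S6 → S4 → S5 → Base (or its reverse).

Shortest round trip = 100 miles.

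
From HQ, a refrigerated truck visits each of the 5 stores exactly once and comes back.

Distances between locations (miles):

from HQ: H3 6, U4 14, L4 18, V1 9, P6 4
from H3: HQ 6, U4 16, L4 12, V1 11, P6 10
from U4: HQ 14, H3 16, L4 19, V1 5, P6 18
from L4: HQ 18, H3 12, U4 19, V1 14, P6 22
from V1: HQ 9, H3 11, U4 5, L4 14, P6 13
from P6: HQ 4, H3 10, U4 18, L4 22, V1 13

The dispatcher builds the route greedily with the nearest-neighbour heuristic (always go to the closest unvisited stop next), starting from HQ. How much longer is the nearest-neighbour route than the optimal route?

Excess over optimum: 8 miles.

From HQ: P6=4, H3=6, V1=9, U4=14, L4=18 → choose P6 (4).
From P6: H3=10, V1=13, U4=18, L4=22 → choose H3 (10).
From H3: V1=11, L4=12, U4=16 → choose V1 (11).
From V1: U4=5, L4=14 → choose U4 (5).
From U4: L4=19 → choose L4 (19).
NN route HQ → P6 → H3 → V1 → U4 → L4 → HQ costs 67.
Optimal: HQ → H3 → L4 → U4 → V1 → P6 → HQ costs 59 (by enumerating all 60 distinct tours).
Excess = 67 − 59 = 8.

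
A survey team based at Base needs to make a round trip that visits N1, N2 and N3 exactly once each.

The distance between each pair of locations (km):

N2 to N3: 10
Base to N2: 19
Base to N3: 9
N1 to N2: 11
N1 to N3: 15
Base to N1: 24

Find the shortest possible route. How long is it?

Minimum total distance: 54 km.

Base-N1-N2-N3-Base: 24+11+10+9 = 54
Base-N1-N3-N2-Base: 24+15+10+19 = 68
Base-N2-N1-N3-Base: 19+11+15+9 = 54
The minimum is 54.
One optimal route: Base → N1 → N2 → N3 → Base (or its reverse).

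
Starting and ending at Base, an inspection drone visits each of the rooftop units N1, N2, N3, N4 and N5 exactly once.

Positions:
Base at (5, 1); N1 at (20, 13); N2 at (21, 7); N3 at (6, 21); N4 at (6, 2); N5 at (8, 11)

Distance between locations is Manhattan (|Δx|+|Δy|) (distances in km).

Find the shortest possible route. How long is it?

76 km — the shortest possible round trip.

There are 60 distinct closed tours to check (reversals are equivalent).
Base-N1-N2-N3-N4-N5-Base: 27+7+29+19+11+13 = 106
Base-N1-N2-N3-N5-N4-Base: 27+7+29+12+11+2 = 88
Base-N1-N2-N4-N3-N5-Base: 27+7+20+19+12+13 = 98
Base-N1-N2-N4-N5-N3-Base: 27+7+20+11+12+21 = 98
Base-N1-N2-N5-N3-N4-Base: 27+7+17+12+19+2 = 84
Base-N1-N2-N5-N4-N3-Base: 27+7+17+11+19+21 = 102
Base-N1-N3-N2-N4-N5-Base: 27+22+29+20+11+13 = 122
Base-N1-N3-N2-N5-N4-Base: 27+22+29+17+11+2 = 108
Base-N1-N3-N4-N2-N5-Base: 27+22+19+20+17+13 = 118
Base-N1-N3-N4-N5-N2-Base: 27+22+19+11+17+22 = 118
Base-N1-N3-N5-N2-N4-Base: 27+22+12+17+20+2 = 100
Base-N1-N3-N5-N4-N2-Base: 27+22+12+11+20+22 = 114
Base-N1-N4-N2-N3-N5-Base: 27+25+20+29+12+13 = 126
Base-N1-N4-N2-N5-N3-Base: 27+25+20+17+12+21 = 122
… (46 more)
Base-N2-N1-N3-N5-N4-Base: 22+7+22+12+11+2 = 76  ← best
The minimum is 76.
One optimal route: Base → N2 → N1 → N3 → N5 → N4 → Base (or its reverse).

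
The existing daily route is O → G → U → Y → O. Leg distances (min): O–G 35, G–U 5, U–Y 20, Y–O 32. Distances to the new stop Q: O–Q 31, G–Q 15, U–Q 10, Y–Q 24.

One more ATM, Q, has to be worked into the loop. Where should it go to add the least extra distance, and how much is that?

Insertion cost between consecutive stops i–j is d(i,Q) + d(Q,j) − d(i,j):
  between O and G: 31 + 15 − 35 = 11
  between G and U: 15 + 10 − 5 = 20
  between U and Y: 10 + 24 − 20 = 14
  between Y and O: 24 + 31 − 32 = 23
Cheapest insertion is between O and G, adding 11.
New total = 92 + 11 = 103.

+11 min — insert Q between O and G.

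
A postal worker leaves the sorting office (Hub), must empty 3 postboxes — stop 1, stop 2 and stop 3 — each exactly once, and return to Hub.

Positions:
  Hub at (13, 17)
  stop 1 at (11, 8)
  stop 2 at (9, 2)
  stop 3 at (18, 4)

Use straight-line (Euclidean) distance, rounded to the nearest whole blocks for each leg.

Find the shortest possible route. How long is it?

Shortest round trip = 38 blocks.

Hub-stop 1-stop 2-stop 3-Hub: 9+6+9+14 = 38
Hub-stop 1-stop 3-stop 2-Hub: 9+8+9+16 = 42
Hub-stop 2-stop 1-stop 3-Hub: 16+6+8+14 = 44
The minimum is 38.
One optimal route: Hub → stop 1 → stop 2 → stop 3 → Hub (or its reverse).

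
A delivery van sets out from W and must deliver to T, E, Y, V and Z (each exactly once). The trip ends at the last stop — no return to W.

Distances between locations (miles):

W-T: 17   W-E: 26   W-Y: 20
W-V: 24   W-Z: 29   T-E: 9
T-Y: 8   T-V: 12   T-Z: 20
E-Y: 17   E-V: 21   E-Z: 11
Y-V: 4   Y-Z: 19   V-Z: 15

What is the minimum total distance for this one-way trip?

55 miles — the minimum one-way total.

There are 5! = 120 possible orderings.
W - T - E - Y - V - Z: 17+9+17+4+15 = 62
W - T - E - Y - Z - V: 17+9+17+19+15 = 77
W - T - E - V - Y - Z: 17+9+21+4+19 = 70
W - T - E - V - Z - Y: 17+9+21+15+19 = 81
W - T - E - Z - Y - V: 17+9+11+19+4 = 60
W - T - E - Z - V - Y: 17+9+11+15+4 = 56
W - T - Y - E - V - Z: 17+8+17+21+15 = 78
W - T - Y - E - Z - V: 17+8+17+11+15 = 68
W - T - Y - V - E - Z: 17+8+4+21+11 = 61
W - T - Y - V - Z - E: 17+8+4+15+11 = 55
W - T - Y - Z - E - V: 17+8+19+11+21 = 76
W - T - Y - Z - V - E: 17+8+19+15+21 = 80
W - T - V - E - Y - Z: 17+12+21+17+19 = 86
W - T - V - E - Z - Y: 17+12+21+11+19 = 80
… (106 more)
The minimum is 55.
One shortest path: W → T → Y → V → Z → E.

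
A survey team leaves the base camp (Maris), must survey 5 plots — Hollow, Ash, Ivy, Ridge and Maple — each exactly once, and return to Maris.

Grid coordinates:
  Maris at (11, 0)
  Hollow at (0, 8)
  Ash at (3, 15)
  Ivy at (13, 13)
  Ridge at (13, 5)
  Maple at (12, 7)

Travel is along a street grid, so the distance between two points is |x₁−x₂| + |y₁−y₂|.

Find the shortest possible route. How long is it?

58 — the shortest possible round trip.

With 5 stops there are 5!/2 = 60 distinct round trips (a route and its reverse cost the same).
Maris→Hollow→Ash→Ivy→Ridge→Maple→Maris: 19+10+12+8+3+8 = 60
Maris→Hollow→Ash→Ivy→Maple→Ridge→Maris: 19+10+12+7+3+7 = 58
Maris→Hollow→Ash→Ridge→Ivy→Maple→Maris: 19+10+20+8+7+8 = 72
Maris→Hollow→Ash→Ridge→Maple→Ivy→Maris: 19+10+20+3+7+15 = 74
Maris→Hollow→Ash→Maple→Ivy→Ridge→Maris: 19+10+17+7+8+7 = 68
Maris→Hollow→Ash→Maple→Ridge→Ivy→Maris: 19+10+17+3+8+15 = 72
Maris→Hollow→Ivy→Ash→Ridge→Maple→Maris: 19+18+12+20+3+8 = 80
Maris→Hollow→Ivy→Ash→Maple→Ridge→Maris: 19+18+12+17+3+7 = 76
Maris→Hollow→Ivy→Ridge→Ash→Maple→Maris: 19+18+8+20+17+8 = 90
Maris→Hollow→Ivy→Ridge→Maple→Ash→Maris: 19+18+8+3+17+23 = 88
Maris→Hollow→Ivy→Maple→Ash→Ridge→Maris: 19+18+7+17+20+7 = 88
Maris→Hollow→Ivy→Maple→Ridge→Ash→Maris: 19+18+7+3+20+23 = 90
Maris→Hollow→Ridge→Ash→Ivy→Maple→Maris: 19+16+20+12+7+8 = 82
Maris→Hollow→Ridge→Ash→Maple→Ivy→Maris: 19+16+20+17+7+15 = 94
… (46 more)
The minimum is 58.
One optimal route: Maris → Hollow → Ash → Ivy → Maple → Ridge → Maris (or its reverse).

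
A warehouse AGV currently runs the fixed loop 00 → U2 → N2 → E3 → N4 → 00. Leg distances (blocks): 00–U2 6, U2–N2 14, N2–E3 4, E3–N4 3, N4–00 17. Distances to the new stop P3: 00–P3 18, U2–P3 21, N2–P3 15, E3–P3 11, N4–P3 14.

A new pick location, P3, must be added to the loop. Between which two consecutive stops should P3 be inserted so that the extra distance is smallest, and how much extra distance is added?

Minimum extra distance: 15 blocks, inserting P3 between N4 and 00.

Insertion cost between consecutive stops i–j is d(i,P3) + d(P3,j) − d(i,j):
  between 00 and U2: 18 + 21 − 6 = 33
  between U2 and N2: 21 + 15 − 14 = 22
  between N2 and E3: 15 + 11 − 4 = 22
  between E3 and N4: 11 + 14 − 3 = 22
  between N4 and 00: 14 + 18 − 17 = 15
Cheapest insertion is between N4 and 00, adding 15.
New total = 44 + 15 = 59.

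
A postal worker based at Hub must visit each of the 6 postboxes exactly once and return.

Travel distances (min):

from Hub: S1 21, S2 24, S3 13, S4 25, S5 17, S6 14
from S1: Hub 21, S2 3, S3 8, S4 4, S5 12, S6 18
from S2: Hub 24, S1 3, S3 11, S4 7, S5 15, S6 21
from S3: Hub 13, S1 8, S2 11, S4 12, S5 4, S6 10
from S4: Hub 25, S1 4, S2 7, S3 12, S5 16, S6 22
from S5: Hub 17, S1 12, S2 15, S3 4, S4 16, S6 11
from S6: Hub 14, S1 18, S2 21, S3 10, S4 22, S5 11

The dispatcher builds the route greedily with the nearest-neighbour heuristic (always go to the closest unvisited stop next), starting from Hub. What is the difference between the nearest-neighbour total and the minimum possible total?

From Hub: S3=13, S6=14, S5=17, S1=21, S2=24, S4=25 → choose S3 (13).
From S3: S5=4, S1=8, S6=10, S2=11, S4=12 → choose S5 (4).
From S5: S6=11, S1=12, S2=15, S4=16 → choose S6 (11).
From S6: S1=18, S2=21, S4=22 → choose S1 (18).
From S1: S2=3, S4=4 → choose S2 (3).
From S2: S4=7 → choose S4 (7).
NN route Hub → S3 → S5 → S6 → S1 → S2 → S4 → Hub costs 81.
Optimal: Hub → S1 → S2 → S4 → S3 → S5 → S6 → Hub costs 72 (by enumerating all 360 distinct tours).
Excess = 81 − 72 = 9.

Excess over optimum: 9 min.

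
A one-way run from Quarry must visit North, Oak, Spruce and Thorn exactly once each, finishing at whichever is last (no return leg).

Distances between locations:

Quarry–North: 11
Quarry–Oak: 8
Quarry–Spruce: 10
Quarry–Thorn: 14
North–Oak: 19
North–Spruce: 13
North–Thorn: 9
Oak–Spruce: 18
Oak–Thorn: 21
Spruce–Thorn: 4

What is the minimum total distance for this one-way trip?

39 — the minimum one-way total.

There are 4! = 24 possible orderings.
Quarry→North→Oak→Spruce→Thorn: 11+19+18+4 = 52
Quarry→North→Oak→Thorn→Spruce: 11+19+21+4 = 55
Quarry→North→Spruce→Oak→Thorn: 11+13+18+21 = 63
Quarry→North→Spruce→Thorn→Oak: 11+13+4+21 = 49
Quarry→North→Thorn→Oak→Spruce: 11+9+21+18 = 59
Quarry→North→Thorn→Spruce→Oak: 11+9+4+18 = 42
Quarry→Oak→North→Spruce→Thorn: 8+19+13+4 = 44
Quarry→Oak→North→Thorn→Spruce: 8+19+9+4 = 40
Quarry→Oak→Spruce→North→Thorn: 8+18+13+9 = 48
Quarry→Oak→Spruce→Thorn→North: 8+18+4+9 = 39
Quarry→Oak→Thorn→North→Spruce: 8+21+9+13 = 51
Quarry→Oak→Thorn→Spruce→North: 8+21+4+13 = 46
Quarry→Spruce→North→Oak→Thorn: 10+13+19+21 = 63
Quarry→Spruce→North→Thorn→Oak: 10+13+9+21 = 53
… (10 more)
The minimum is 39.
One shortest path: Quarry → Oak → Spruce → Thorn → North.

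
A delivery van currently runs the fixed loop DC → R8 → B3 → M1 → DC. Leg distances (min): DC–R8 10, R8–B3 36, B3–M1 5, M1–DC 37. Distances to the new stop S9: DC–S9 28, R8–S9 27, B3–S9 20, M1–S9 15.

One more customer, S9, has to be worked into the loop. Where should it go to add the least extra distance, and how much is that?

Minimum extra distance: 6 min, inserting S9 between M1 and DC.

Insertion cost between consecutive stops i–j is d(i,S9) + d(S9,j) − d(i,j):
  between DC and R8: 28 + 27 − 10 = 45
  between R8 and B3: 27 + 20 − 36 = 11
  between B3 and M1: 20 + 15 − 5 = 30
  between M1 and DC: 15 + 28 − 37 = 6
Cheapest insertion is between M1 and DC, adding 6.
New total = 88 + 6 = 94.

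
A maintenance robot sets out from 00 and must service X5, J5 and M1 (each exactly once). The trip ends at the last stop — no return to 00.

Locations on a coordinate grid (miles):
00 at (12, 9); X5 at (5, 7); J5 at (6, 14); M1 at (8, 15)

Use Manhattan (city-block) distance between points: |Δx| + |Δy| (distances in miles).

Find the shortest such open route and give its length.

Minimum one-way distance = 20 miles.

There are 3! = 6 possible orderings.
00→X5→J5→M1: 9+8+3 = 20
00→X5→M1→J5: 9+11+3 = 23
00→J5→X5→M1: 11+8+11 = 30
00→J5→M1→X5: 11+3+11 = 25
00→M1→X5→J5: 10+11+8 = 29
00→M1→J5→X5: 10+3+8 = 21
The minimum is 20.
One shortest path: 00 → X5 → J5 → M1.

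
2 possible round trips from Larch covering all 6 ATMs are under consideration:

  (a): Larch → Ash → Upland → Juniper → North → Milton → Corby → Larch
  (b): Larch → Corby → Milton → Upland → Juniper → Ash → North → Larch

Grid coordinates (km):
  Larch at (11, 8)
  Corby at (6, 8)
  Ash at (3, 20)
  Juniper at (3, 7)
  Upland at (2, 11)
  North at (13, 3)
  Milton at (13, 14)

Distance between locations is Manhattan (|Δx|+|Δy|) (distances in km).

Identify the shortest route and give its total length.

(a): 20 + 10 + 5 + 14 + 11 + 13 + 5 = 78
(b): 5 + 13 + 14 + 5 + 13 + 27 + 7 = 84

Shortest is (a), total 78 km.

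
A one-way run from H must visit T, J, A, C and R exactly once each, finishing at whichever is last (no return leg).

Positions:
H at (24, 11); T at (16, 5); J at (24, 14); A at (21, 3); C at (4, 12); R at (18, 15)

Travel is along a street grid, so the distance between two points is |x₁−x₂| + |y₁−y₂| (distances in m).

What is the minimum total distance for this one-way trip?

There are 5! = 120 possible orderings.
H - T - J - A - C - R: 14+17+14+26+17 = 88
H - T - J - A - R - C: 14+17+14+15+17 = 77
H - T - J - C - A - R: 14+17+22+26+15 = 94
H - T - J - C - R - A: 14+17+22+17+15 = 85
H - T - J - R - A - C: 14+17+7+15+26 = 79
H - T - J - R - C - A: 14+17+7+17+26 = 81
H - T - A - J - C - R: 14+7+14+22+17 = 74
H - T - A - J - R - C: 14+7+14+7+17 = 59
H - T - A - C - J - R: 14+7+26+22+7 = 76
H - T - A - C - R - J: 14+7+26+17+7 = 71
H - T - A - R - J - C: 14+7+15+7+22 = 65
H - T - A - R - C - J: 14+7+15+17+22 = 75
H - T - C - J - A - R: 14+19+22+14+15 = 84
H - T - C - J - R - A: 14+19+22+7+15 = 77
… (106 more)
H - J - R - A - T - C: 3+7+15+7+19 = 51  ← best
The minimum is 51.
One shortest path: H → J → R → A → T → C.

Shortest open route: 51 m.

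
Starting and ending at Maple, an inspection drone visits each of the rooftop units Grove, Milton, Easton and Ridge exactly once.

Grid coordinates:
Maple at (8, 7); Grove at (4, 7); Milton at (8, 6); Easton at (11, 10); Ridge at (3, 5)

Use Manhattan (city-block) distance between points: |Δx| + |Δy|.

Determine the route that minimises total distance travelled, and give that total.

There are 12 distinct closed tours to check (reversals are equivalent).
Maple → Grove → Milton → Easton → Ridge → Maple: 4+5+7+13+7 = 36
Maple → Grove → Milton → Ridge → Easton → Maple: 4+5+6+13+6 = 34
Maple → Grove → Easton → Milton → Ridge → Maple: 4+10+7+6+7 = 34
Maple → Grove → Easton → Ridge → Milton → Maple: 4+10+13+6+1 = 34
Maple → Grove → Ridge → Milton → Easton → Maple: 4+3+6+7+6 = 26
Maple → Grove → Ridge → Easton → Milton → Maple: 4+3+13+7+1 = 28
Maple → Milton → Grove → Easton → Ridge → Maple: 1+5+10+13+7 = 36
Maple → Milton → Grove → Ridge → Easton → Maple: 1+5+3+13+6 = 28
Maple → Milton → Easton → Grove → Ridge → Maple: 1+7+10+3+7 = 28
Maple → Milton → Ridge → Grove → Easton → Maple: 1+6+3+10+6 = 26
Maple → Easton → Grove → Milton → Ridge → Maple: 6+10+5+6+7 = 34
Maple → Easton → Milton → Grove → Ridge → Maple: 6+7+5+3+7 = 28
The minimum is 26.
One optimal route: Maple → Grove → Ridge → Milton → Easton → Maple (or its reverse).

26 — the shortest possible round trip.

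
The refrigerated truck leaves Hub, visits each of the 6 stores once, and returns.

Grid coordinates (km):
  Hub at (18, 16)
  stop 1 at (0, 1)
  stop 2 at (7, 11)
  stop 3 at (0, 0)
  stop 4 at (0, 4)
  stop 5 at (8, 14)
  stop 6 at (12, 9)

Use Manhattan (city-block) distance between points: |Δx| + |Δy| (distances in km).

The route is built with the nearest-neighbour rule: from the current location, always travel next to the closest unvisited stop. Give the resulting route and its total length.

Hub → [stop 5:12 / stop 6:13 / stop 2:16 / stop 4:30 / stop 1:33 / stop 3:34] → stop 5 (12)
stop 5 → [stop 2:4 / stop 6:9 / stop 4:18 / stop 1:21 / stop 3:22] → stop 2 (4)
stop 2 → [stop 6:7 / stop 4:14 / stop 1:17 / stop 3:18] → stop 6 (7)
stop 6 → [stop 4:17 / stop 1:20 / stop 3:21] → stop 4 (17)
stop 4 → [stop 1:3 / stop 3:4] → stop 1 (3)
stop 1 → [stop 3:1] → stop 3 (1)
Return stop 3→Hub: 34.
Total = 12 + 4 + 7 + 17 + 3 + 1 + 34 = 78.

78 km along Hub → stop 5 → stop 2 → stop 6 → stop 4 → stop 1 → stop 3 → Hub.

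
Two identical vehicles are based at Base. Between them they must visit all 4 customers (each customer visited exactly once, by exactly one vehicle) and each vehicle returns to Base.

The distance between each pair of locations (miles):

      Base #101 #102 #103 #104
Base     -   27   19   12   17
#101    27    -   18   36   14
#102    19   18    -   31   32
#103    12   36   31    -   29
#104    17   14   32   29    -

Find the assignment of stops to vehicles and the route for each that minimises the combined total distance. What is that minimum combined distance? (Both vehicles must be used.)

Check every non-empty split of the stops between the two vehicles; for each half take its own optimal tour:
  {#101} + {#102, #103, #104}: 54 + 92 = 146
  {#102} + {#101, #103, #104}: 38 + 79 = 117
  {#101, #102} + {#103, #104}: 64 + 58 = 122
  {#103} + {#101, #102, #104}: 24 + 68 = 92
  {#101, #103} + {#102, #104}: 75 + 68 = 143
  {#102, #103} + {#101, #104}: 62 + 58 = 120
  … (7 splits in total)
Best: vehicle 1 Base → #103 → Base = 24; vehicle 2 Base → #102 → #101 → #104 → Base = 68; combined 92.

Minimum combined distance: 92 miles.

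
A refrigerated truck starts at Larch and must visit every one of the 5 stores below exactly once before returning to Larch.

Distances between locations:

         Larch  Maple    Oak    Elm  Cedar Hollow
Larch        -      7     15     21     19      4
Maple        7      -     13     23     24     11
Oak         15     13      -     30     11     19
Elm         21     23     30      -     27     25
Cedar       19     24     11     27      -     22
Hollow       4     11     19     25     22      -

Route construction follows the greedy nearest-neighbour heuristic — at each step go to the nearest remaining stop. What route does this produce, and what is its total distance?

Total distance 87 via the nearest-neighbour route Larch → Hollow → Maple → Oak → Cedar → Elm → Larch.

At Larch the remaining stops are Hollow 4, Maple 7, Oak 15, Cedar 19, Elm 21; go to Hollow.
At Hollow the remaining stops are Maple 11, Oak 19, Cedar 22, Elm 25; go to Maple.
At Maple the remaining stops are Oak 13, Elm 23, Cedar 24; go to Oak.
At Oak the remaining stops are Cedar 11, Elm 30; go to Cedar.
At Cedar the remaining stops are Elm 27; go to Elm.
Return Elm→Larch: 21.
Total = 4 + 11 + 13 + 11 + 27 + 21 = 87.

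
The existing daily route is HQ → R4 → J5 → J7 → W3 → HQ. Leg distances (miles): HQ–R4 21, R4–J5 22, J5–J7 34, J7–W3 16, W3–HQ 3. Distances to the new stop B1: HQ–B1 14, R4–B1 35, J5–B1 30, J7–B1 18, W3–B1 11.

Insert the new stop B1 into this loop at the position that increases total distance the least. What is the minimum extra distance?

Insertion cost between consecutive stops i–j is d(i,B1) + d(B1,j) − d(i,j):
  between HQ and R4: 14 + 35 − 21 = 28
  between R4 and J5: 35 + 30 − 22 = 43
  between J5 and J7: 30 + 18 − 34 = 14
  between J7 and W3: 18 + 11 − 16 = 13
  between W3 and HQ: 11 + 14 − 3 = 22
Cheapest insertion is between J7 and W3, adding 13.
New total = 96 + 13 = 109.

+13 miles — insert B1 between J7 and W3.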